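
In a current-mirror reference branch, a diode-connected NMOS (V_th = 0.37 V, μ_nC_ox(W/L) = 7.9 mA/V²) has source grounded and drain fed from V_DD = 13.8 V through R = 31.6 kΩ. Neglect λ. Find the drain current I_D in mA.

With gate tied to drain, V_GS = V_DS ≥ V_GS − V_th, so the device is in saturation.
KCL at the drain: ½ k_n (V_GS − V_th)² = (V_DD − V_GS)/R.
Let x = V_GS − 0.37. Then 125 x² + x − 13.43 = 0, giving x = 0.324 V (positive root), so V_GS = 0.694 V.
I_D = (V_DD − V_GS)/R = (13.8 − 0.694) / 31.6 = 0.415 mA.

I_D = 0.415 mA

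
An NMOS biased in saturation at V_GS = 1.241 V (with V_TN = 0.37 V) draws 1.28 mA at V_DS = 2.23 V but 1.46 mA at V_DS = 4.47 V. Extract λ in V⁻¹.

With V_GS fixed, I_D ∝ (1 + λ V_DS) in saturation, so I_D2/I_D1 = (1 + λ V_DS2)/(1 + λ V_DS1).
1.46/1.28 = 1.141 = (1 + 4.47 λ)/(1 + 2.23 λ).
Solving: λ (I_D1 V_DS2 − I_D2 V_DS1) = I_D2 − I_D1, so λ = (1.46 − 1.28) / (1.28 × 4.47 − 1.46 × 2.23) = 0.18 / 2.47 = 0.073 V⁻¹.

λ = 0.0730 V⁻¹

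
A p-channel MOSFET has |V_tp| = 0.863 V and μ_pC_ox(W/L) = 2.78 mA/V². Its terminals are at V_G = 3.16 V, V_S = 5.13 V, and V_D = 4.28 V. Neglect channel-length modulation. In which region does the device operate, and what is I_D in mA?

V_SG = V_S − V_G = 5.13 − 3.16 = 1.97 V; V_SD = V_S − V_D = 5.13 − 4.28 = 0.85 V.
V_ov = V_SG − |V_tp| = 1.97 − 0.863 = 1.11 V.
Since V_SD = 0.85 V < V_ov = 1.11 V, the device is in the triode region.
I_D = k_p [V_ov · V_SD − ½ V_SD²] = 2.78 × [1.11 × 0.85 − 0.5 × 0.85²] = 1.61 mA.

Triode; I_D = 1.61 mA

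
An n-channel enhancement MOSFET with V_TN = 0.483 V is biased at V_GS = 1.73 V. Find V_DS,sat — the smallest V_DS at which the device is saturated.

V_DS,sat = 1.25 V

The boundary between triode and saturation is V_DS = V_GS − V_TN = V_ov.
V_ov = 1.73 − 0.483 = 1.25 V.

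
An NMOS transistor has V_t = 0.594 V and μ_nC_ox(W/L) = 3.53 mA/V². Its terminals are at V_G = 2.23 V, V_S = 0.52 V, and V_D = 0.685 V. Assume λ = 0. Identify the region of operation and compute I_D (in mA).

Triode; I_D = 0.602 mA

V_GS = V_G − V_S = 2.23 − 0.52 = 1.71 V; V_DS = V_D − V_S = 0.685 − 0.52 = 0.165 V.
V_ov = V_GS − V_t = 1.71 − 0.594 = 1.12 V.
Since V_DS = 0.165 V < V_ov = 1.12 V, the device is in the triode region.
I_D = k_n [V_ov · V_DS − ½ V_DS²] = 3.53 × [1.12 × 0.165 − 0.5 × 0.165²] = 0.602 mA.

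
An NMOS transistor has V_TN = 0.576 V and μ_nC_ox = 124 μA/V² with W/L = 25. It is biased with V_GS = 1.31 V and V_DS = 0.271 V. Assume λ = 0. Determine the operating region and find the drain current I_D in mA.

Triode; I_D = 0.503 mA

k_n = μ_nC_ox · (W/L) = 3.1 mA/V².
V_ov = V_GS − V_TN = 1.31 − 0.576 = 0.734 V.
Since V_DS = 0.271 V < V_ov = 0.734 V, the device is in the triode region.
I_D = k_n [V_ov · V_DS − ½ V_DS²] = 3.1 × [0.734 × 0.271 − 0.5 × 0.271²] = 0.503 mA.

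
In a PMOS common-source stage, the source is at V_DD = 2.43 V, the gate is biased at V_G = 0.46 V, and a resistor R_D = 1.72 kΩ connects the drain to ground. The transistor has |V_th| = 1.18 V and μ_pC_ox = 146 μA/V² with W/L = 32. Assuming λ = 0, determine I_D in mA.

I_D = 1.16 mA

V_SG = V_DD − V_G = 2.43 − 0.46 = 1.97 V, so V_ov = 1.97 − 1.18 = 0.79 V.
k_p = μ_pC_ox · (W/L) = 4.672 mA/V².
Assume saturation: I_D = ½ k_p V_ov² = 0.5 × 4.672 × 0.79² = 1.46 mA, giving V_SD = V_DD − I_D R_D = 2.43 − 1.46 × 1.72 = -0.0776 V.
But -0.0776 V < V_ov = 0.79 V, so the device is actually in triode.
In triode I_D = k_p[V_ov V_SD − ½ V_SD²] and I_D = (V_DD − V_SD)/R_D. Equating: 4.02 V_SD² − 7.348 V_SD + 2.43 = 0, giving V_SD = 0.433 V (the root below V_ov).
I_D = (2.43 − 0.433) / 1.72 = 1.16 mA.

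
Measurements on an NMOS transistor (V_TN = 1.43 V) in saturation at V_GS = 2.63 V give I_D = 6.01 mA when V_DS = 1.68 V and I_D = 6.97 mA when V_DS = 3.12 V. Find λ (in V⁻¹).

λ = 0.136 V⁻¹

With V_GS fixed, I_D ∝ (1 + λ V_DS) in saturation, so I_D2/I_D1 = (1 + λ V_DS2)/(1 + λ V_DS1).
6.97/6.01 = 1.16 = (1 + 3.12 λ)/(1 + 1.68 λ).
Solving: λ (I_D1 V_DS2 − I_D2 V_DS1) = I_D2 − I_D1, so λ = (6.97 − 6.01) / (6.01 × 3.12 − 6.97 × 1.68) = 0.96 / 7.04 = 0.136 V⁻¹.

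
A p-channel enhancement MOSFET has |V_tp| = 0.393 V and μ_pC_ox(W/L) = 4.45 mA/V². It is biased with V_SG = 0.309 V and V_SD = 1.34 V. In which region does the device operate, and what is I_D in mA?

V_SG = 0.309 V < |V_tp| = 0.393 V, so the transistor is in cutoff.

Cutoff; I_D = 0 mA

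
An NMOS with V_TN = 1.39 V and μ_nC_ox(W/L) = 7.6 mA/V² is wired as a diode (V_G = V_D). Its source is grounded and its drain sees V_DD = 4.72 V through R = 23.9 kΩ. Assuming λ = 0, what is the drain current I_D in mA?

I_D = 0.132 mA

With gate tied to drain, V_GS = V_DS ≥ V_GS − V_TN, so the device is in saturation.
KCL at the drain: ½ k_n (V_GS − V_TN)² = (V_DD − V_GS)/R.
Let x = V_GS − 1.39. Then 90.8 x² + x − 3.33 = 0, giving x = 0.186 V (positive root), so V_GS = 1.58 V.
I_D = (V_DD − V_GS)/R = (4.72 − 1.58) / 23.9 = 0.132 mA.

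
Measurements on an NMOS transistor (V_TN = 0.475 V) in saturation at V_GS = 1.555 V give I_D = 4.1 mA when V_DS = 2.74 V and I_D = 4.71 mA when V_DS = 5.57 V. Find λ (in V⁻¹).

λ = 0.0614 V⁻¹

With V_GS fixed, I_D ∝ (1 + λ V_DS) in saturation, so I_D2/I_D1 = (1 + λ V_DS2)/(1 + λ V_DS1).
4.71/4.1 = 1.149 = (1 + 5.57 λ)/(1 + 2.74 λ).
Solving: λ (I_D1 V_DS2 − I_D2 V_DS1) = I_D2 − I_D1, so λ = (4.71 − 4.1) / (4.1 × 5.57 − 4.71 × 2.74) = 0.61 / 9.93 = 0.0614 V⁻¹.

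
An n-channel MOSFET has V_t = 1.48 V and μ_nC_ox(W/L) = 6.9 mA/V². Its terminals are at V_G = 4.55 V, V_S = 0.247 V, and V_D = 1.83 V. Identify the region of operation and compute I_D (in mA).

Triode; I_D = 22.2 mA

V_GS = V_G − V_S = 4.55 − 0.247 = 4.3 V; V_DS = V_D − V_S = 1.83 − 0.247 = 1.58 V.
V_ov = V_GS − V_t = 4.3 − 1.48 = 2.82 V.
Since V_DS = 1.58 V < V_ov = 2.82 V, the device is in the triode region.
I_D = k_n [V_ov · V_DS − ½ V_DS²] = 6.9 × [2.82 × 1.58 − 0.5 × 1.58²] = 22.2 mA.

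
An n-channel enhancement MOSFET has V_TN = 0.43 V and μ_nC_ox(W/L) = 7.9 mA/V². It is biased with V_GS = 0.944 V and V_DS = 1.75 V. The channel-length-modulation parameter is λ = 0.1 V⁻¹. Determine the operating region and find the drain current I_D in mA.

Saturation; I_D = 1.23 mA

V_ov = V_GS − V_TN = 0.944 − 0.43 = 0.514 V.
Since V_DS = 1.75 V ≥ V_ov = 0.514 V, the device is in saturation.
I_D = ½ k_n V_ov² (1 + λ V_DS) = 0.5 × 7.9 × 0.514² × (1 + 0.1 × 1.75) = 1.23 mA.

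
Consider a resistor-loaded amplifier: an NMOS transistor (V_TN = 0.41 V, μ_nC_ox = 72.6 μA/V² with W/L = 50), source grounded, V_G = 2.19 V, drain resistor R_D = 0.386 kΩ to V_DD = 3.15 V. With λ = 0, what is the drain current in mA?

I_D = 5.10 mA

V_GS = V_G = 2.19 V, so V_ov = 2.19 − 0.41 = 1.78 V.
k_n = μ_nC_ox · (W/L) = 3.63 mA/V².
Assume saturation: I_D = ½ k_n V_ov² = 0.5 × 3.63 × 1.78² = 5.75 mA, giving V_DS = V_DD − I_D R_D = 3.15 − 5.75 × 0.386 = 0.93 V.
But 0.93 V < V_ov = 1.78 V, so the device is actually in triode.
In triode I_D = k_n[V_ov V_DS − ½ V_DS²] and I_D = (V_DD − V_DS)/R_D. Equating: 0.701 V_DS² − 3.494 V_DS + 3.15 = 0, giving V_DS = 1.18 V (the root below V_ov).
I_D = (3.15 − 1.18) / 0.386 = 5.1 mA.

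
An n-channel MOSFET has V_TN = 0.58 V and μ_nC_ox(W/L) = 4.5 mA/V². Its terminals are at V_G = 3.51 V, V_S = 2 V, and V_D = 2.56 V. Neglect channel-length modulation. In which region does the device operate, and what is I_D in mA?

Triode; I_D = 1.64 mA

V_GS = V_G − V_S = 3.51 − 2 = 1.51 V; V_DS = V_D − V_S = 2.56 − 2 = 0.56 V.
V_ov = V_GS − V_TN = 1.51 − 0.58 = 0.93 V.
Since V_DS = 0.56 V < V_ov = 0.93 V, the device is in the triode region.
I_D = k_n [V_ov · V_DS − ½ V_DS²] = 4.5 × [0.93 × 0.56 − 0.5 × 0.56²] = 1.64 mA.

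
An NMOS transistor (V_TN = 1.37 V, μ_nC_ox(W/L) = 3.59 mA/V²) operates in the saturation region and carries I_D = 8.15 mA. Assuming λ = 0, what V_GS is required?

V_GS = 3.50 V

In saturation I_D = ½ k_n (V_GS − V_TN)², so V_GS − V_TN = √(2 I_D / k_n) = √(2 × 8.15 / 3.59) = 2.13 V.
V_GS = 1.37 + 2.13 = 3.5 V.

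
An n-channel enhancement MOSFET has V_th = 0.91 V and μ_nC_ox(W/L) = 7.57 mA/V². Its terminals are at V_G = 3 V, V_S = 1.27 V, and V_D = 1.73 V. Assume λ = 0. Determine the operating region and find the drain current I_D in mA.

Triode; I_D = 2.05 mA

V_GS = V_G − V_S = 3 − 1.27 = 1.73 V; V_DS = V_D − V_S = 1.73 − 1.27 = 0.46 V.
V_ov = V_GS − V_th = 1.73 − 0.91 = 0.82 V.
Since V_DS = 0.46 V < V_ov = 0.82 V, the device is in the triode region.
I_D = k_n [V_ov · V_DS − ½ V_DS²] = 7.57 × [0.82 × 0.46 − 0.5 × 0.46²] = 2.05 mA.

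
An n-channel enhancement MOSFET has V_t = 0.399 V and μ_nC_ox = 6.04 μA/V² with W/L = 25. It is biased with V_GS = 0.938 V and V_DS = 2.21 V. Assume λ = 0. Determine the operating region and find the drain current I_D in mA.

Saturation; I_D = 0.0219 mA

k_n = μ_nC_ox · (W/L) = 0.151 mA/V².
V_ov = V_GS − V_t = 0.938 − 0.399 = 0.539 V.
Since V_DS = 2.21 V ≥ V_ov = 0.539 V, the device is in saturation.
I_D = ½ k_n V_ov² = 0.5 × 0.151 × 0.539² = 0.0219 mA.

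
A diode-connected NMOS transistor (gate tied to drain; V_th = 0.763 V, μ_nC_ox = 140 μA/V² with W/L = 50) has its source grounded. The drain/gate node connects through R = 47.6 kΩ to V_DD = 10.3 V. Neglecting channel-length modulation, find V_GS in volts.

V_GS = 0.999 V

With gate tied to drain, V_GS = V_DS ≥ V_GS − V_th, so the device is in saturation.
k_n = μ_nC_ox · (W/L) = 7 mA/V².
KCL at the drain: ½ k_n (V_GS − V_th)² = (V_DD − V_GS)/R.
Let x = V_GS − 0.763. Then 167 x² + x − 9.537 = 0, giving x = 0.236 V (positive root), so V_GS = 0.999 V.
I_D = (V_DD − V_GS)/R = (10.3 − 0.999) / 47.6 = 0.195 mA.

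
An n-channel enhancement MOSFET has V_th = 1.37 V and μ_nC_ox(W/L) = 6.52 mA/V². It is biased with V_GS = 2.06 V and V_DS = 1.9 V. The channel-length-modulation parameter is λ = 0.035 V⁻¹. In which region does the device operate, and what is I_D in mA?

V_ov = V_GS − V_th = 2.06 − 1.37 = 0.69 V.
Since V_DS = 1.9 V ≥ V_ov = 0.69 V, the device is in saturation.
I_D = ½ k_n V_ov² (1 + λ V_DS) = 0.5 × 6.52 × 0.69² × (1 + 0.035 × 1.9) = 1.66 mA.

Saturation; I_D = 1.66 mA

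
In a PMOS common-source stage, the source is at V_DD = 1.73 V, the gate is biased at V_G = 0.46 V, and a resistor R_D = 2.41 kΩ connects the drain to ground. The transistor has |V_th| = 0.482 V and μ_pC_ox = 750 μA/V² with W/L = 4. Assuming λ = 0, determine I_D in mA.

V_SG = V_DD − V_G = 1.73 − 0.46 = 1.27 V, so V_ov = 1.27 − 0.482 = 0.788 V.
k_p = μ_pC_ox · (W/L) = 3 mA/V².
Assume saturation: I_D = ½ k_p V_ov² = 0.5 × 3 × 0.788² = 0.931 mA, giving V_SD = V_DD − I_D R_D = 1.73 − 0.931 × 2.41 = -0.515 V.
But -0.515 V < V_ov = 0.788 V, so the device is actually in triode.
In triode I_D = k_p[V_ov V_SD − ½ V_SD²] and I_D = (V_DD − V_SD)/R_D. Equating: 3.62 V_SD² − 6.697 V_SD + 1.73 = 0, giving V_SD = 0.31 V (the root below V_ov).
I_D = (1.73 − 0.31) / 2.41 = 0.589 mA.

I_D = 0.589 mA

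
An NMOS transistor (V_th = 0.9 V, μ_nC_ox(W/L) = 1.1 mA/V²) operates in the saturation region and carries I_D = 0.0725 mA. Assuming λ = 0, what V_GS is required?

V_GS = 1.26 V

In saturation I_D = ½ k_n (V_GS − V_th)², so V_GS − V_th = √(2 I_D / k_n) = √(2 × 0.0725 / 1.1) = 0.363 V.
V_GS = 0.9 + 0.363 = 1.26 V.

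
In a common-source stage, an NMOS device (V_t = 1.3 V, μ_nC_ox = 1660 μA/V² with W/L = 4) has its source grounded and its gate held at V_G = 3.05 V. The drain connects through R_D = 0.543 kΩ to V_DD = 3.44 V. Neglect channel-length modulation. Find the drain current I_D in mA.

I_D = 5.33 mA

V_GS = V_G = 3.05 V, so V_ov = 3.05 − 1.3 = 1.75 V.
k_n = μ_nC_ox · (W/L) = 6.64 mA/V².
Assume saturation: I_D = ½ k_n V_ov² = 0.5 × 6.64 × 1.75² = 10.2 mA, giving V_DS = V_DD − I_D R_D = 3.44 − 10.2 × 0.543 = -2.08 V.
But -2.08 V < V_ov = 1.75 V, so the device is actually in triode.
In triode I_D = k_n[V_ov V_DS − ½ V_DS²] and I_D = (V_DD − V_DS)/R_D. Equating: 1.8 V_DS² − 7.31 V_DS + 3.44 = 0, giving V_DS = 0.543 V (the root below V_ov).
I_D = (3.44 − 0.543) / 0.543 = 5.33 mA.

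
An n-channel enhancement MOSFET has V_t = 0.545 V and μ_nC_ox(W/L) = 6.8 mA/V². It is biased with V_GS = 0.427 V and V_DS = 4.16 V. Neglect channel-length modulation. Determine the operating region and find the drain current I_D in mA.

V_GS = 0.427 V < V_t = 0.545 V, so the transistor is in cutoff.

Cutoff; I_D = 0 mA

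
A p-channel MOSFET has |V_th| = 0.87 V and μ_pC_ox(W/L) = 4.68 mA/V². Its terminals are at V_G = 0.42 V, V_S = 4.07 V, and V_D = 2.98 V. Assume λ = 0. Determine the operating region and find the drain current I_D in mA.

V_SG = V_S − V_G = 4.07 − 0.42 = 3.65 V; V_SD = V_S − V_D = 4.07 − 2.98 = 1.09 V.
V_ov = V_SG − |V_th| = 3.65 − 0.87 = 2.78 V.
Since V_SD = 1.09 V < V_ov = 2.78 V, the device is in the triode region.
I_D = k_p [V_ov · V_SD − ½ V_SD²] = 4.68 × [2.78 × 1.09 − 0.5 × 1.09²] = 11.4 mA.

Triode; I_D = 11.4 mA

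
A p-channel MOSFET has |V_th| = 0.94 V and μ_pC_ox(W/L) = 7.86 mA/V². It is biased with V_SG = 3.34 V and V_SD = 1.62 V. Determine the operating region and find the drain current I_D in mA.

Triode; I_D = 20.2 mA

V_ov = V_SG − |V_th| = 3.34 − 0.94 = 2.4 V.
Since V_SD = 1.62 V < V_ov = 2.4 V, the device is in the triode region.
I_D = k_p [V_ov · V_SD − ½ V_SD²] = 7.86 × [2.4 × 1.62 − 0.5 × 1.62²] = 20.2 mA.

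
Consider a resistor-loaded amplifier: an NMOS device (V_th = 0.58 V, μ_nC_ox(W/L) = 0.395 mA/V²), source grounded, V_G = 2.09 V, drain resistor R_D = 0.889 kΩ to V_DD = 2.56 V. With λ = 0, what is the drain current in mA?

I_D = 0.450 mA

V_GS = V_G = 2.09 V, so V_ov = 2.09 − 0.58 = 1.51 V.
Assume saturation: I_D = ½ k_n V_ov² = 0.5 × 0.395 × 1.51² = 0.45 mA, giving V_DS = V_DD − I_D R_D = 2.56 − 0.45 × 0.889 = 2.16 V.
V_DS = 2.16 V ≥ V_ov = 1.51 V, confirming saturation.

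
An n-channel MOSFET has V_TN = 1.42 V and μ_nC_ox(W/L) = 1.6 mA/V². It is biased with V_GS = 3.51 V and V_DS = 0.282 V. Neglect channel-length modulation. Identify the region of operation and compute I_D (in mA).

Triode; I_D = 0.879 mA

V_ov = V_GS − V_TN = 3.51 − 1.42 = 2.09 V.
Since V_DS = 0.282 V < V_ov = 2.09 V, the device is in the triode region.
I_D = k_n [V_ov · V_DS − ½ V_DS²] = 1.6 × [2.09 × 0.282 − 0.5 × 0.282²] = 0.879 mA.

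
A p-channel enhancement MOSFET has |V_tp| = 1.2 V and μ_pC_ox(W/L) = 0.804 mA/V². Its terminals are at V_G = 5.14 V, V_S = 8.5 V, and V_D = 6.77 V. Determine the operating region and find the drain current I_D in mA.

V_SG = V_S − V_G = 8.5 − 5.14 = 3.36 V; V_SD = V_S − V_D = 8.5 − 6.77 = 1.73 V.
V_ov = V_SG − |V_tp| = 3.36 − 1.2 = 2.16 V.
Since V_SD = 1.73 V < V_ov = 2.16 V, the device is in the triode region.
I_D = k_p [V_ov · V_SD − ½ V_SD²] = 0.804 × [2.16 × 1.73 − 0.5 × 1.73²] = 1.8 mA.

Triode; I_D = 1.80 mA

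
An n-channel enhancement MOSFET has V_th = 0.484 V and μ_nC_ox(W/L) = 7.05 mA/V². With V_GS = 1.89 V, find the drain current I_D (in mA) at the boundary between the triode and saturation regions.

I_D = 6.97 mA

At the boundary V_DS = V_ov = V_GS − V_th = 1.89 − 0.484 = 1.41 V.
I_D = ½ k_n V_ov² = 0.5 × 7.05 × 1.41² = 6.97 mA.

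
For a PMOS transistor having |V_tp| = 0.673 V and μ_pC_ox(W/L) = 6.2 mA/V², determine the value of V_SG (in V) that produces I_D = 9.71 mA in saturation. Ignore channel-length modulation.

V_SG = 2.44 V

In saturation I_D = ½ k_p (V_SG − |V_tp|)², so V_SG − |V_tp| = √(2 I_D / k_p) = √(2 × 9.71 / 6.2) = 1.77 V.
V_SG = 0.673 + 1.77 = 2.44 V.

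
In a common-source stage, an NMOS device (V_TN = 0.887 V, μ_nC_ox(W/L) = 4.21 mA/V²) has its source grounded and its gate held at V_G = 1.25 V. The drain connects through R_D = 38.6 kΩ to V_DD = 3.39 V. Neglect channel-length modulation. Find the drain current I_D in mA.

I_D = 0.0862 mA

V_GS = V_G = 1.25 V, so V_ov = 1.25 − 0.887 = 0.363 V.
Assume saturation: I_D = ½ k_n V_ov² = 0.5 × 4.21 × 0.363² = 0.277 mA, giving V_DS = V_DD − I_D R_D = 3.39 − 0.277 × 38.6 = -7.32 V.
But -7.32 V < V_ov = 0.363 V, so the device is actually in triode.
In triode I_D = k_n[V_ov V_DS − ½ V_DS²] and I_D = (V_DD − V_DS)/R_D. Equating: 81.3 V_DS² − 59.99 V_DS + 3.39 = 0, giving V_DS = 0.0617 V (the root below V_ov).
I_D = (3.39 − 0.0617) / 38.6 = 0.0862 mA.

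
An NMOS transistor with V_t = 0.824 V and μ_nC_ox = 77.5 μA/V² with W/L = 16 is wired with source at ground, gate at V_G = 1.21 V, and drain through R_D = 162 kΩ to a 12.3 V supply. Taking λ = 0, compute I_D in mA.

I_D = 0.0746 mA

V_GS = V_G = 1.21 V, so V_ov = 1.21 − 0.824 = 0.386 V.
k_n = μ_nC_ox · (W/L) = 1.24 mA/V².
Assume saturation: I_D = ½ k_n V_ov² = 0.5 × 1.24 × 0.386² = 0.0924 mA, giving V_DS = V_DD − I_D R_D = 12.3 − 0.0924 × 162 = -2.67 V.
But -2.67 V < V_ov = 0.386 V, so the device is actually in triode.
In triode I_D = k_n[V_ov V_DS − ½ V_DS²] and I_D = (V_DD − V_DS)/R_D. Equating: 100 V_DS² − 78.54 V_DS + 12.3 = 0, giving V_DS = 0.217 V (the root below V_ov).
I_D = (12.3 − 0.217) / 162 = 0.0746 mA.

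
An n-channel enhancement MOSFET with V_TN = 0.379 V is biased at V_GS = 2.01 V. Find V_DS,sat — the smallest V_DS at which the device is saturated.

V_DS,sat = 1.63 V

The boundary between triode and saturation is V_DS = V_GS − V_TN = V_ov.
V_ov = 2.01 − 0.379 = 1.63 V.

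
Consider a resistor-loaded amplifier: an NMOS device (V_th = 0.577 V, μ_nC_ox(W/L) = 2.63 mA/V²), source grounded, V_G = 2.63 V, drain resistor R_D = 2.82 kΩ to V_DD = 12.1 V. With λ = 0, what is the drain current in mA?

I_D = 3.95 mA

V_GS = V_G = 2.63 V, so V_ov = 2.63 − 0.577 = 2.05 V.
Assume saturation: I_D = ½ k_n V_ov² = 0.5 × 2.63 × 2.05² = 5.54 mA, giving V_DS = V_DD − I_D R_D = 12.1 − 5.54 × 2.82 = -3.53 V.
But -3.53 V < V_ov = 2.05 V, so the device is actually in triode.
In triode I_D = k_n[V_ov V_DS − ½ V_DS²] and I_D = (V_DD − V_DS)/R_D. Equating: 3.71 V_DS² − 16.23 V_DS + 12.1 = 0, giving V_DS = 0.953 V (the root below V_ov).
I_D = (12.1 − 0.953) / 2.82 = 3.95 mA.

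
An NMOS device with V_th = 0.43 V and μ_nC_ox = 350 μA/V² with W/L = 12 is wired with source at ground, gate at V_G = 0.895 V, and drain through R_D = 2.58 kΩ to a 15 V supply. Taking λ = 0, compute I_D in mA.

V_GS = V_G = 0.895 V, so V_ov = 0.895 − 0.43 = 0.465 V.
k_n = μ_nC_ox · (W/L) = 4.2 mA/V².
Assume saturation: I_D = ½ k_n V_ov² = 0.5 × 4.2 × 0.465² = 0.454 mA, giving V_DS = V_DD − I_D R_D = 15 − 0.454 × 2.58 = 13.8 V.
V_DS = 13.8 V ≥ V_ov = 0.465 V, confirming saturation.

I_D = 0.454 mA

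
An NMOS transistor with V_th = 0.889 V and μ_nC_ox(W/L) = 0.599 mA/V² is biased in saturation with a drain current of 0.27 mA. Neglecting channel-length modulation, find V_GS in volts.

V_GS = 1.84 V

In saturation I_D = ½ k_n (V_GS − V_th)², so V_GS − V_th = √(2 I_D / k_n) = √(2 × 0.27 / 0.599) = 0.949 V.
V_GS = 0.889 + 0.949 = 1.84 V.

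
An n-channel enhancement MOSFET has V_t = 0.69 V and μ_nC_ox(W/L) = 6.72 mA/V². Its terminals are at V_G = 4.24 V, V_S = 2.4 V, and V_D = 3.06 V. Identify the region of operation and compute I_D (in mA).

V_GS = V_G − V_S = 4.24 − 2.4 = 1.84 V; V_DS = V_D − V_S = 3.06 − 2.4 = 0.66 V.
V_ov = V_GS − V_t = 1.84 − 0.69 = 1.15 V.
Since V_DS = 0.66 V < V_ov = 1.15 V, the device is in the triode region.
I_D = k_n [V_ov · V_DS − ½ V_DS²] = 6.72 × [1.15 × 0.66 − 0.5 × 0.66²] = 3.64 mA.

Triode; I_D = 3.64 mA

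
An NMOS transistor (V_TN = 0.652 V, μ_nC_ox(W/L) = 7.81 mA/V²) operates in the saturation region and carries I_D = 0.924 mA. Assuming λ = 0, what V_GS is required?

In saturation I_D = ½ k_n (V_GS − V_TN)², so V_GS − V_TN = √(2 I_D / k_n) = √(2 × 0.924 / 7.81) = 0.486 V.
V_GS = 0.652 + 0.486 = 1.14 V.

V_GS = 1.14 V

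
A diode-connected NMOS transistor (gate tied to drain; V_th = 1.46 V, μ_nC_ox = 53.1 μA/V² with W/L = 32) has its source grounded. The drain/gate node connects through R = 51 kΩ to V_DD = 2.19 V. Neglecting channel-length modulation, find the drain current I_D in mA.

With gate tied to drain, V_GS = V_DS ≥ V_GS − V_th, so the device is in saturation.
k_n = μ_nC_ox · (W/L) = 1.699 mA/V².
KCL at the drain: ½ k_n (V_GS − V_th)² = (V_DD − V_GS)/R.
Let x = V_GS − 1.46. Then 43.3 x² + x − 0.73 = 0, giving x = 0.119 V (positive root), so V_GS = 1.58 V.
I_D = (V_DD − V_GS)/R = (2.19 − 1.58) / 51 = 0.012 mA.

I_D = 0.0120 mA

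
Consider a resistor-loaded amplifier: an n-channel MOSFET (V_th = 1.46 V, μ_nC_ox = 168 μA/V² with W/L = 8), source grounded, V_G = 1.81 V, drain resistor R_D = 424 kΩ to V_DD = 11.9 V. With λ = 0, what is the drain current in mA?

I_D = 0.0279 mA

V_GS = V_G = 1.81 V, so V_ov = 1.81 − 1.46 = 0.35 V.
k_n = μ_nC_ox · (W/L) = 1.344 mA/V².
Assume saturation: I_D = ½ k_n V_ov² = 0.5 × 1.344 × 0.35² = 0.0823 mA, giving V_DS = V_DD − I_D R_D = 11.9 − 0.0823 × 424 = -23 V.
But -23 V < V_ov = 0.35 V, so the device is actually in triode.
In triode I_D = k_n[V_ov V_DS − ½ V_DS²] and I_D = (V_DD − V_DS)/R_D. Equating: 285 V_DS² − 200.4 V_DS + 11.9 = 0, giving V_DS = 0.0655 V (the root below V_ov).
I_D = (11.9 − 0.0655) / 424 = 0.0279 mA.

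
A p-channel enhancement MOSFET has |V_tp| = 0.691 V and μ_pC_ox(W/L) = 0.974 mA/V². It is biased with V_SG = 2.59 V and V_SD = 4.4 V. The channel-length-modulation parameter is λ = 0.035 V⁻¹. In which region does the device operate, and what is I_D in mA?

Saturation; I_D = 2.03 mA

V_ov = V_SG − |V_tp| = 2.59 − 0.691 = 1.9 V.
Since V_SD = 4.4 V ≥ V_ov = 1.9 V, the device is in saturation.
I_D = ½ k_p V_ov² (1 + λ V_SD) = 0.5 × 0.974 × 1.9² × (1 + 0.035 × 4.4) = 2.03 mA.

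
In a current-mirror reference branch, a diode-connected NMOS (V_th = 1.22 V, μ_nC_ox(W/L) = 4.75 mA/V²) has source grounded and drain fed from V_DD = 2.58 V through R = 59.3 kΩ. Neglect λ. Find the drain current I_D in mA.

With gate tied to drain, V_GS = V_DS ≥ V_GS − V_th, so the device is in saturation.
KCL at the drain: ½ k_n (V_GS − V_th)² = (V_DD − V_GS)/R.
Let x = V_GS − 1.22. Then 141 x² + x − 1.36 = 0, giving x = 0.0948 V (positive root), so V_GS = 1.31 V.
I_D = (V_DD − V_GS)/R = (2.58 − 1.31) / 59.3 = 0.0213 mA.

I_D = 0.0213 mA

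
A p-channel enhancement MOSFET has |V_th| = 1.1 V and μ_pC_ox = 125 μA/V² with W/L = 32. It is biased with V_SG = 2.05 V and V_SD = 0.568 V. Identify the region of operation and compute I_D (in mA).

k_p = μ_pC_ox · (W/L) = 4 mA/V².
V_ov = V_SG − |V_th| = 2.05 − 1.1 = 0.95 V.
Since V_SD = 0.568 V < V_ov = 0.95 V, the device is in the triode region.
I_D = k_p [V_ov · V_SD − ½ V_SD²] = 4 × [0.95 × 0.568 − 0.5 × 0.568²] = 1.51 mA.

Triode; I_D = 1.51 mA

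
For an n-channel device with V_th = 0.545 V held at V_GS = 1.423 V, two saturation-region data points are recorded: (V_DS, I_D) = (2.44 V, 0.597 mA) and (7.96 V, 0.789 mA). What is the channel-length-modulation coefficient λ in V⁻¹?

With V_GS fixed, I_D ∝ (1 + λ V_DS) in saturation, so I_D2/I_D1 = (1 + λ V_DS2)/(1 + λ V_DS1).
0.789/0.597 = 1.322 = (1 + 7.96 λ)/(1 + 2.44 λ).
Solving: λ (I_D1 V_DS2 − I_D2 V_DS1) = I_D2 − I_D1, so λ = (0.789 − 0.597) / (0.597 × 7.96 − 0.789 × 2.44) = 0.192 / 2.83 = 0.0679 V⁻¹.

λ = 0.0679 V⁻¹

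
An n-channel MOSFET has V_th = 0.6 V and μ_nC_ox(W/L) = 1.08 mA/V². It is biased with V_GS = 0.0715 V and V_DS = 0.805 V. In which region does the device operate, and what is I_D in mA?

V_GS = 0.0715 V < V_th = 0.6 V, so the transistor is in cutoff.

Cutoff; I_D = 0 mA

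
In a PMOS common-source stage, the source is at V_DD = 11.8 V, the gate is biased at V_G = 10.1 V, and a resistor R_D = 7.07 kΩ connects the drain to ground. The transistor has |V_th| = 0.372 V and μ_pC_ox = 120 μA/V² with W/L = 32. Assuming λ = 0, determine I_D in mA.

V_SG = V_DD − V_G = 11.8 − 10.1 = 1.7 V, so V_ov = 1.7 − 0.372 = 1.33 V.
k_p = μ_pC_ox · (W/L) = 3.84 mA/V².
Assume saturation: I_D = ½ k_p V_ov² = 0.5 × 3.84 × 1.33² = 3.39 mA, giving V_SD = V_DD − I_D R_D = 11.8 − 3.39 × 7.07 = -12.1 V.
But -12.1 V < V_ov = 1.33 V, so the device is actually in triode.
In triode I_D = k_p[V_ov V_SD − ½ V_SD²] and I_D = (V_DD − V_SD)/R_D. Equating: 13.6 V_SD² − 37.05 V_SD + 11.8 = 0, giving V_SD = 0.368 V (the root below V_ov).
I_D = (11.8 − 0.368) / 7.07 = 1.62 mA.

I_D = 1.62 mA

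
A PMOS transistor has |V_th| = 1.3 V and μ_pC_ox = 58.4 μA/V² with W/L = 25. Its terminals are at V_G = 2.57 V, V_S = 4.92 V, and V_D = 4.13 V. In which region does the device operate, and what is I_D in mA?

V_SG = V_S − V_G = 4.92 − 2.57 = 2.35 V; V_SD = V_S − V_D = 4.92 − 4.13 = 0.79 V.
k_p = μ_pC_ox · (W/L) = 1.46 mA/V².
V_ov = V_SG − |V_th| = 2.35 − 1.3 = 1.05 V.
Since V_SD = 0.79 V < V_ov = 1.05 V, the device is in the triode region.
I_D = k_p [V_ov · V_SD − ½ V_SD²] = 1.46 × [1.05 × 0.79 − 0.5 × 0.79²] = 0.755 mA.

Triode; I_D = 0.755 mA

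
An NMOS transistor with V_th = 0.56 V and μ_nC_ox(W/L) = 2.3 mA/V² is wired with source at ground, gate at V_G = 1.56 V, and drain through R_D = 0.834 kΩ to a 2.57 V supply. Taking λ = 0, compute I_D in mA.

I_D = 1.15 mA

V_GS = V_G = 1.56 V, so V_ov = 1.56 − 0.56 = 1 V.
Assume saturation: I_D = ½ k_n V_ov² = 0.5 × 2.3 × 1² = 1.15 mA, giving V_DS = V_DD − I_D R_D = 2.57 − 1.15 × 0.834 = 1.61 V.
V_DS = 1.61 V ≥ V_ov = 1 V, confirming saturation.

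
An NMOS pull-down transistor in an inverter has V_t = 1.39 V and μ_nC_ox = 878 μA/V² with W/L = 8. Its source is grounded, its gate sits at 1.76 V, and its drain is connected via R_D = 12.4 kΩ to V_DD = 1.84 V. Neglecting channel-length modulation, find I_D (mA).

V_GS = V_G = 1.76 V, so V_ov = 1.76 − 1.39 = 0.37 V.
k_n = μ_nC_ox · (W/L) = 7.024 mA/V².
Assume saturation: I_D = ½ k_n V_ov² = 0.5 × 7.024 × 0.37² = 0.481 mA, giving V_DS = V_DD − I_D R_D = 1.84 − 0.481 × 12.4 = -4.12 V.
But -4.12 V < V_ov = 0.37 V, so the device is actually in triode.
In triode I_D = k_n[V_ov V_DS − ½ V_DS²] and I_D = (V_DD − V_DS)/R_D. Equating: 43.5 V_DS² − 33.23 V_DS + 1.84 = 0, giving V_DS = 0.0601 V (the root below V_ov).
I_D = (1.84 − 0.0601) / 12.4 = 0.144 mA.

I_D = 0.144 mA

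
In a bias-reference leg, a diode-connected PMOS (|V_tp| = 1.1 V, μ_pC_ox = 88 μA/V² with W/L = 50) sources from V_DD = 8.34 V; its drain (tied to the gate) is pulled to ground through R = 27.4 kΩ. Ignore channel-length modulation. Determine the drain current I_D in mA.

I_D = 0.252 mA

With gate tied to drain, V_SG = V_SD ≥ V_SG − |V_tp|, so the device is in saturation.
k_p = μ_pC_ox · (W/L) = 4.4 mA/V².
KCL at the drain: ½ k_p (V_SG − |V_tp|)² = (V_DD − V_SG)/R.
Let x = V_SG − 1.1. Then 60.3 x² + x − 7.24 = 0, giving x = 0.338 V (positive root), so V_SG = 1.44 V.
I_D = (V_DD − V_SG)/R = (8.34 − 1.44) / 27.4 = 0.252 mA.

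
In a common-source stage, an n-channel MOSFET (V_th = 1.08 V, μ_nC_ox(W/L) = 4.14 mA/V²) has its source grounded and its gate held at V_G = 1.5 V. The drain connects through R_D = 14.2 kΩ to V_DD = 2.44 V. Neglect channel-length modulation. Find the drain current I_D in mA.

V_GS = V_G = 1.5 V, so V_ov = 1.5 − 1.08 = 0.42 V.
Assume saturation: I_D = ½ k_n V_ov² = 0.5 × 4.14 × 0.42² = 0.365 mA, giving V_DS = V_DD − I_D R_D = 2.44 − 0.365 × 14.2 = -2.75 V.
But -2.75 V < V_ov = 0.42 V, so the device is actually in triode.
In triode I_D = k_n[V_ov V_DS − ½ V_DS²] and I_D = (V_DD − V_DS)/R_D. Equating: 29.4 V_DS² − 25.69 V_DS + 2.44 = 0, giving V_DS = 0.108 V (the root below V_ov).
I_D = (2.44 − 0.108) / 14.2 = 0.164 mA.

I_D = 0.164 mA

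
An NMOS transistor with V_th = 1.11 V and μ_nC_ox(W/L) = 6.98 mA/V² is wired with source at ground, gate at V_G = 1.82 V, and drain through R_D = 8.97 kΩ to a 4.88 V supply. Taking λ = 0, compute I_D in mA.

V_GS = V_G = 1.82 V, so V_ov = 1.82 − 1.11 = 0.71 V.
Assume saturation: I_D = ½ k_n V_ov² = 0.5 × 6.98 × 0.71² = 1.76 mA, giving V_DS = V_DD − I_D R_D = 4.88 − 1.76 × 8.97 = -10.9 V.
But -10.9 V < V_ov = 0.71 V, so the device is actually in triode.
In triode I_D = k_n[V_ov V_DS − ½ V_DS²] and I_D = (V_DD − V_DS)/R_D. Equating: 31.3 V_DS² − 45.45 V_DS + 4.88 = 0, giving V_DS = 0.117 V (the root below V_ov).
I_D = (4.88 − 0.117) / 8.97 = 0.531 mA.

I_D = 0.531 mA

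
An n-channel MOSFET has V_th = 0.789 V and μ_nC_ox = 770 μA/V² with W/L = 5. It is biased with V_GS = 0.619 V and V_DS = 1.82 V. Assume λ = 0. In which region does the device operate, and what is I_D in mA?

V_GS = 0.619 V < V_th = 0.789 V, so the transistor is in cutoff.

Cutoff; I_D = 0 mA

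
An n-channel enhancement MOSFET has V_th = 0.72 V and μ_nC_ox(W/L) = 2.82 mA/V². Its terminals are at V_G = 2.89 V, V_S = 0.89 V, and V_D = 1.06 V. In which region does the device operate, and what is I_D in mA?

V_GS = V_G − V_S = 2.89 − 0.89 = 2 V; V_DS = V_D − V_S = 1.06 − 0.89 = 0.17 V.
V_ov = V_GS − V_th = 2 − 0.72 = 1.28 V.
Since V_DS = 0.17 V < V_ov = 1.28 V, the device is in the triode region.
I_D = k_n [V_ov · V_DS − ½ V_DS²] = 2.82 × [1.28 × 0.17 − 0.5 × 0.17²] = 0.573 mA.

Triode; I_D = 0.573 mA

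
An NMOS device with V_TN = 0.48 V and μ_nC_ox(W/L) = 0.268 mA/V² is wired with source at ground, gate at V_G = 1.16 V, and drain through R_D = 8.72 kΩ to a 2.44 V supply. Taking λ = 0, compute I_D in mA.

V_GS = V_G = 1.16 V, so V_ov = 1.16 − 0.48 = 0.68 V.
Assume saturation: I_D = ½ k_n V_ov² = 0.5 × 0.268 × 0.68² = 0.062 mA, giving V_DS = V_DD − I_D R_D = 2.44 − 0.062 × 8.72 = 1.9 V.
V_DS = 1.9 V ≥ V_ov = 0.68 V, confirming saturation.

I_D = 0.0620 mA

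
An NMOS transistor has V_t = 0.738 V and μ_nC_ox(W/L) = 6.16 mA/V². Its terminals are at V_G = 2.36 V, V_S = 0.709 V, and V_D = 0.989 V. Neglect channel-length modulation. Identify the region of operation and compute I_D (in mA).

V_GS = V_G − V_S = 2.36 − 0.709 = 1.65 V; V_DS = V_D − V_S = 0.989 − 0.709 = 0.28 V.
V_ov = V_GS − V_t = 1.65 − 0.738 = 0.913 V.
Since V_DS = 0.28 V < V_ov = 0.913 V, the device is in the triode region.
I_D = k_n [V_ov · V_DS − ½ V_DS²] = 6.16 × [0.913 × 0.28 − 0.5 × 0.28²] = 1.33 mA.

Triode; I_D = 1.33 mA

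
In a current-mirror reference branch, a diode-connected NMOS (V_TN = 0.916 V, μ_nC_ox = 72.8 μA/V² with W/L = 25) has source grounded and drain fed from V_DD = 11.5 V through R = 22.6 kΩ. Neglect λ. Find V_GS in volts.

V_GS = 1.61 V

With gate tied to drain, V_GS = V_DS ≥ V_GS − V_TN, so the device is in saturation.
k_n = μ_nC_ox · (W/L) = 1.82 mA/V².
KCL at the drain: ½ k_n (V_GS − V_TN)² = (V_DD − V_GS)/R.
Let x = V_GS − 0.916. Then 20.6 x² + x − 10.58 = 0, giving x = 0.693 V (positive root), so V_GS = 1.61 V.
I_D = (V_DD − V_GS)/R = (11.5 − 1.61) / 22.6 = 0.438 mA.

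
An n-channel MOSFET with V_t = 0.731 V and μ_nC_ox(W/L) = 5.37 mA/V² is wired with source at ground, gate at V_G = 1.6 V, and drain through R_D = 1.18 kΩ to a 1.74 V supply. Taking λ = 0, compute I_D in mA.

I_D = 1.21 mA

V_GS = V_G = 1.6 V, so V_ov = 1.6 − 0.731 = 0.869 V.
Assume saturation: I_D = ½ k_n V_ov² = 0.5 × 5.37 × 0.869² = 2.03 mA, giving V_DS = V_DD − I_D R_D = 1.74 − 2.03 × 1.18 = -0.653 V.
But -0.653 V < V_ov = 0.869 V, so the device is actually in triode.
In triode I_D = k_n[V_ov V_DS − ½ V_DS²] and I_D = (V_DD − V_DS)/R_D. Equating: 3.17 V_DS² − 6.507 V_DS + 1.74 = 0, giving V_DS = 0.316 V (the root below V_ov).
I_D = (1.74 − 0.316) / 1.18 = 1.21 mA.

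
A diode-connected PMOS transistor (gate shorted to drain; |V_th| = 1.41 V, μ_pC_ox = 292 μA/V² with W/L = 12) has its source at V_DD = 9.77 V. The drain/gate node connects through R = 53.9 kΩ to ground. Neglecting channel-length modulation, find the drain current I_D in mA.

With gate tied to drain, V_SG = V_SD ≥ V_SG − |V_th|, so the device is in saturation.
k_p = μ_pC_ox · (W/L) = 3.504 mA/V².
KCL at the drain: ½ k_p (V_SG − |V_th|)² = (V_DD − V_SG)/R.
Let x = V_SG − 1.41. Then 94.4 x² + x − 8.36 = 0, giving x = 0.292 V (positive root), so V_SG = 1.7 V.
I_D = (V_DD − V_SG)/R = (9.77 − 1.7) / 53.9 = 0.15 mA.

I_D = 0.150 mA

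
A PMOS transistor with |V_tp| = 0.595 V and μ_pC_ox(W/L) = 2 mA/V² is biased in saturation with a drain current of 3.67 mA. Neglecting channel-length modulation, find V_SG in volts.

V_SG = 2.51 V

In saturation I_D = ½ k_p (V_SG − |V_tp|)², so V_SG − |V_tp| = √(2 I_D / k_p) = √(2 × 3.67 / 2) = 1.92 V.
V_SG = 0.595 + 1.92 = 2.51 V.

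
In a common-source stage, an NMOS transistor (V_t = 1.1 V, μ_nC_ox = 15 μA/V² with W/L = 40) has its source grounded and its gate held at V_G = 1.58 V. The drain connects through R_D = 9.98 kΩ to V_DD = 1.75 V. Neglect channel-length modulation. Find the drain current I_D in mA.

V_GS = V_G = 1.58 V, so V_ov = 1.58 − 1.1 = 0.48 V.
k_n = μ_nC_ox · (W/L) = 0.6 mA/V².
Assume saturation: I_D = ½ k_n V_ov² = 0.5 × 0.6 × 0.48² = 0.0691 mA, giving V_DS = V_DD − I_D R_D = 1.75 − 0.0691 × 9.98 = 1.06 V.
V_DS = 1.06 V ≥ V_ov = 0.48 V, confirming saturation.

I_D = 0.0691 mA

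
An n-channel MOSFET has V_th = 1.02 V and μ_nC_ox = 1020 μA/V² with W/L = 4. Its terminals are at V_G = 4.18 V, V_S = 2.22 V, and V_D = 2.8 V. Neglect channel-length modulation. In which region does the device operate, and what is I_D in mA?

Triode; I_D = 1.54 mA

V_GS = V_G − V_S = 4.18 − 2.22 = 1.96 V; V_DS = V_D − V_S = 2.8 − 2.22 = 0.58 V.
k_n = μ_nC_ox · (W/L) = 4.08 mA/V².
V_ov = V_GS − V_th = 1.96 − 1.02 = 0.94 V.
Since V_DS = 0.58 V < V_ov = 0.94 V, the device is in the triode region.
I_D = k_n [V_ov · V_DS − ½ V_DS²] = 4.08 × [0.94 × 0.58 − 0.5 × 0.58²] = 1.54 mA.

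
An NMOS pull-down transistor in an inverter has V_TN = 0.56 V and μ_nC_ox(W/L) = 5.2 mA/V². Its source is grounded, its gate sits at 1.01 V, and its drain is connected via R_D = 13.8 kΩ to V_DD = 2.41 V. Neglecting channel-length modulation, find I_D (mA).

V_GS = V_G = 1.01 V, so V_ov = 1.01 − 0.56 = 0.45 V.
Assume saturation: I_D = ½ k_n V_ov² = 0.5 × 5.2 × 0.45² = 0.526 mA, giving V_DS = V_DD − I_D R_D = 2.41 − 0.526 × 13.8 = -4.86 V.
But -4.86 V < V_ov = 0.45 V, so the device is actually in triode.
In triode I_D = k_n[V_ov V_DS − ½ V_DS²] and I_D = (V_DD − V_DS)/R_D. Equating: 35.9 V_DS² − 33.29 V_DS + 2.41 = 0, giving V_DS = 0.0791 V (the root below V_ov).
I_D = (2.41 − 0.0791) / 13.8 = 0.169 mA.

I_D = 0.169 mA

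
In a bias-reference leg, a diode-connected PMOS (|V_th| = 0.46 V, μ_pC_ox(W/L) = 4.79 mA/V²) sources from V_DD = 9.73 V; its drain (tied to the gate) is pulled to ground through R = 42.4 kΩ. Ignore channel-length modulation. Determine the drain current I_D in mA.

With gate tied to drain, V_SG = V_SD ≥ V_SG − |V_th|, so the device is in saturation.
KCL at the drain: ½ k_p (V_SG − |V_th|)² = (V_DD − V_SG)/R.
Let x = V_SG − 0.46. Then 102 x² + x − 9.27 = 0, giving x = 0.297 V (positive root), so V_SG = 0.757 V.
I_D = (V_DD − V_SG)/R = (9.73 − 0.757) / 42.4 = 0.212 mA.

I_D = 0.212 mA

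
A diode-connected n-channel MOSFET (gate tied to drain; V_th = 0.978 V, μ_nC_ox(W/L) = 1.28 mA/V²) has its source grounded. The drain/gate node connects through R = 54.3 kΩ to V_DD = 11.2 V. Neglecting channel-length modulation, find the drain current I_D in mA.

I_D = 0.179 mA

With gate tied to drain, V_GS = V_DS ≥ V_GS − V_th, so the device is in saturation.
KCL at the drain: ½ k_n (V_GS − V_th)² = (V_DD − V_GS)/R.
Let x = V_GS − 0.978. Then 34.8 x² + x − 10.22 = 0, giving x = 0.528 V (positive root), so V_GS = 1.51 V.
I_D = (V_DD − V_GS)/R = (11.2 − 1.51) / 54.3 = 0.179 mA.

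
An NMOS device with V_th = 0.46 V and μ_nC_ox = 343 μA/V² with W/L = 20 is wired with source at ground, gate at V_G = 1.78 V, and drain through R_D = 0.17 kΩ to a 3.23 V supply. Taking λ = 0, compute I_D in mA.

I_D = 5.98 mA

V_GS = V_G = 1.78 V, so V_ov = 1.78 − 0.46 = 1.32 V.
k_n = μ_nC_ox · (W/L) = 6.86 mA/V².
Assume saturation: I_D = ½ k_n V_ov² = 0.5 × 6.86 × 1.32² = 5.98 mA, giving V_DS = V_DD − I_D R_D = 3.23 − 5.98 × 0.17 = 2.21 V.
V_DS = 2.21 V ≥ V_ov = 1.32 V, confirming saturation.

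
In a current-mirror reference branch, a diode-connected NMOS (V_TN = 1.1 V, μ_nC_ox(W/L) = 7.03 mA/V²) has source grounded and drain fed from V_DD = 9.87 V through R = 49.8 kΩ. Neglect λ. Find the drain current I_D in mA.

I_D = 0.172 mA

With gate tied to drain, V_GS = V_DS ≥ V_GS − V_TN, so the device is in saturation.
KCL at the drain: ½ k_n (V_GS − V_TN)² = (V_DD − V_GS)/R.
Let x = V_GS − 1.1. Then 175 x² + x − 8.77 = 0, giving x = 0.221 V (positive root), so V_GS = 1.32 V.
I_D = (V_DD − V_GS)/R = (9.87 − 1.32) / 49.8 = 0.172 mA.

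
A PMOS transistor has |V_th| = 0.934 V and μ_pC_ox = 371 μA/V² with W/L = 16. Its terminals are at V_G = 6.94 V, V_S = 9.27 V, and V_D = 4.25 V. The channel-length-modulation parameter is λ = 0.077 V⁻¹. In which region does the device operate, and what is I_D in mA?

Saturation; I_D = 8.02 mA

V_SG = V_S − V_G = 9.27 − 6.94 = 2.33 V; V_SD = V_S − V_D = 9.27 − 4.25 = 5.02 V.
k_p = μ_pC_ox · (W/L) = 5.936 mA/V².
V_ov = V_SG − |V_th| = 2.33 − 0.934 = 1.4 V.
Since V_SD = 5.02 V ≥ V_ov = 1.4 V, the device is in saturation.
I_D = ½ k_p V_ov² (1 + λ V_SD) = 0.5 × 5.936 × 1.4² × (1 + 0.077 × 5.02) = 8.02 mA.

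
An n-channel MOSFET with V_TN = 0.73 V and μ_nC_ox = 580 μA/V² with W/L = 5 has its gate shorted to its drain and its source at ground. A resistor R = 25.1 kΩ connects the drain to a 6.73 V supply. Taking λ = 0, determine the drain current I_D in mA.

With gate tied to drain, V_GS = V_DS ≥ V_GS − V_TN, so the device is in saturation.
k_n = μ_nC_ox · (W/L) = 2.9 mA/V².
KCL at the drain: ½ k_n (V_GS − V_TN)² = (V_DD − V_GS)/R.
Let x = V_GS − 0.73. Then 36.4 x² + x − 6 = 0, giving x = 0.393 V (positive root), so V_GS = 1.12 V.
I_D = (V_DD − V_GS)/R = (6.73 − 1.12) / 25.1 = 0.223 mA.

I_D = 0.223 mA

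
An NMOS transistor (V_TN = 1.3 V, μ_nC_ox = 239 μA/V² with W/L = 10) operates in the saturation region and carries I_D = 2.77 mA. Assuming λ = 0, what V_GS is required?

V_GS = 2.82 V

k_n = μ_nC_ox · (W/L) = 2.39 mA/V².
In saturation I_D = ½ k_n (V_GS − V_TN)², so V_GS − V_TN = √(2 I_D / k_n) = √(2 × 2.77 / 2.39) = 1.52 V.
V_GS = 1.3 + 1.52 = 2.82 V.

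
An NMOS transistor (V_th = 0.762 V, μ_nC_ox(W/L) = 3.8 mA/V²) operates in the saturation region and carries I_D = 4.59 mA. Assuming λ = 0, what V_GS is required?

In saturation I_D = ½ k_n (V_GS − V_th)², so V_GS − V_th = √(2 I_D / k_n) = √(2 × 4.59 / 3.8) = 1.55 V.
V_GS = 0.762 + 1.55 = 2.32 V.

V_GS = 2.32 V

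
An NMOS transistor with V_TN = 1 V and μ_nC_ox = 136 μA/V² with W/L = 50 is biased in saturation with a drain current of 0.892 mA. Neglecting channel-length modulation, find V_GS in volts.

k_n = μ_nC_ox · (W/L) = 6.8 mA/V².
In saturation I_D = ½ k_n (V_GS − V_TN)², so V_GS − V_TN = √(2 I_D / k_n) = √(2 × 0.892 / 6.8) = 0.512 V.
V_GS = 1 + 0.512 = 1.51 V.

V_GS = 1.51 V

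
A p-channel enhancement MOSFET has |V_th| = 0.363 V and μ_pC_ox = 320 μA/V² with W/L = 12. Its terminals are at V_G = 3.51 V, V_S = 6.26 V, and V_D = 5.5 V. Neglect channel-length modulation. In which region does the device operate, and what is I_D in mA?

Triode; I_D = 5.86 mA

V_SG = V_S − V_G = 6.26 − 3.51 = 2.75 V; V_SD = V_S − V_D = 6.26 − 5.5 = 0.76 V.
k_p = μ_pC_ox · (W/L) = 3.84 mA/V².
V_ov = V_SG − |V_th| = 2.75 − 0.363 = 2.39 V.
Since V_SD = 0.76 V < V_ov = 2.39 V, the device is in the triode region.
I_D = k_p [V_ov · V_SD − ½ V_SD²] = 3.84 × [2.39 × 0.76 − 0.5 × 0.76²] = 5.86 mA.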